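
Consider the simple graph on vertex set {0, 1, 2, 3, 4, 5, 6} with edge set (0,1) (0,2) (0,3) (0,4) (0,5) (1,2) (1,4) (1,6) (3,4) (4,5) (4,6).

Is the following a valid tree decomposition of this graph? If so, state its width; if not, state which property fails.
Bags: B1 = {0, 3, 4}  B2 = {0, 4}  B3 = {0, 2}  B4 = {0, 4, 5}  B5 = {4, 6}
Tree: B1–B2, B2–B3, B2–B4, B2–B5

A tree decomposition must satisfy three properties: every vertex lies in some bag; for every edge, both endpoints lie together in some bag; and for every vertex, the bags containing it form a connected subtree. Here vertex 1 appears in no bag, so the decomposition is invalid.

No — vertex 1 appears in no bag.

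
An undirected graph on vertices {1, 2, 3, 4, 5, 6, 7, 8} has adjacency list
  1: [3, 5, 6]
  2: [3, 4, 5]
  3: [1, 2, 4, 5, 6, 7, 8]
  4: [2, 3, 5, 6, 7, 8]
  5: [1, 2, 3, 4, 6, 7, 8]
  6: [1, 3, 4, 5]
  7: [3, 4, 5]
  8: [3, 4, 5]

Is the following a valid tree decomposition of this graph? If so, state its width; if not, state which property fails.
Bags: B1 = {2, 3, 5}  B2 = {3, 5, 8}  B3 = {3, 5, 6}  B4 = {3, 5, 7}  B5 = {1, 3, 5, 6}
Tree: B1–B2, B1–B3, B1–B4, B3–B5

A tree decomposition must satisfy three properties: every vertex lies in some bag; for every edge, both endpoints lie together in some bag; and for every vertex, the bags containing it form a connected subtree. Here vertex 4 appears in no bag, so the decomposition is invalid.

No — vertex 4 appears in no bag.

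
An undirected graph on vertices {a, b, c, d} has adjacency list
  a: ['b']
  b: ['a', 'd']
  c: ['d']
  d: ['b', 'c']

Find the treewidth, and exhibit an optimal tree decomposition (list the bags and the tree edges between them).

Treewidth 1.
One optimal decomposition is:
Bags: B1 = {c, d}  B2 = {b, d}  B3 = {a, b}
Tree: B1–B2, B2–B3

Each bag holds 2 vertices, so the decomposition has width 1, which upper-bounds the treewidth. Any graph with an edge has treewidth ≥ 1, and G has the edge c–d. Combining the bounds, tw(G) = 1.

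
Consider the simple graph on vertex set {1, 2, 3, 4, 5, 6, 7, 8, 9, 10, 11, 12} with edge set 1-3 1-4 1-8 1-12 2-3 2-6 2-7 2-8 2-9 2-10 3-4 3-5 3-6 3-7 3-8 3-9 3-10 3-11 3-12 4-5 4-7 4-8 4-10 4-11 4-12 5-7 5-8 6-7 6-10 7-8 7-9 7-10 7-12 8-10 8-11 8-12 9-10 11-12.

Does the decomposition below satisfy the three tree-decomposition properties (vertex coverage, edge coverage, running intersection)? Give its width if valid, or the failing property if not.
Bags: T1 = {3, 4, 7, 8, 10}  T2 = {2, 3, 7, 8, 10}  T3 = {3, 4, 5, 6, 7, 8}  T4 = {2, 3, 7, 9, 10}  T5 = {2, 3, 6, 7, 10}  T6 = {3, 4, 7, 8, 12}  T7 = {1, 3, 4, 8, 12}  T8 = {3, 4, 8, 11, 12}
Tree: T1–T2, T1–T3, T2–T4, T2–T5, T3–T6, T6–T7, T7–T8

No — bags containing vertex 6 are not connected in the tree.

A tree decomposition must satisfy three properties: every vertex lies in some bag; for every edge, both endpoints lie together in some bag; and for every vertex, the bags containing it form a connected subtree. Here bags containing vertex 6 are not connected in the tree, so the decomposition is invalid.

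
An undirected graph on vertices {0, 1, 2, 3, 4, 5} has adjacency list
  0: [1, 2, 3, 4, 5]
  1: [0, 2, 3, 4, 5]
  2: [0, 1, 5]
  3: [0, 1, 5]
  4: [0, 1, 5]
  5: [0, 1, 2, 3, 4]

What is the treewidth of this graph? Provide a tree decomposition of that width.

Treewidth 3.
Bags: B1 = {0, 1, 3, 5}  B2 = {0, 1, 2, 5}  B3 = {0, 1, 4, 5}
Tree: B1–B2, B2–B3

Each bag holds 4 vertices, so the decomposition has width 3, which upper-bounds the treewidth. Conversely, {0, 1, 2, 5} is a clique of size 4, and the vertices of any clique must share a bag in every tree decomposition; so some bag has ≥ 4 vertices and tw(G) ≥ 3. Therefore the treewidth is 3.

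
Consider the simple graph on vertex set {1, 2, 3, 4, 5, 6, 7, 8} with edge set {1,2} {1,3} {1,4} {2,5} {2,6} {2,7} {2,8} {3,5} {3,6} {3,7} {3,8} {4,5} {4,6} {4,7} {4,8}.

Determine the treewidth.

A width-3 tree decomposition is:
Bags: B1 = {2, 3, 4, 7}  B2 = {2, 3, 4, 5}  B3 = {2, 3, 4, 8}  B4 = {2, 3, 4, 6}  B5 = {1, 2, 3, 4}
Tree: B1–B2, B2–B3, B3–B4, B4–B5
Every bag has size at most 4, so the width is 4 − 1 = 3 and tw(G) ≤ 3. For the lower bound: the 4 vertex sets {2,7}, {3,5}, {4}, {8} are disjoint, each induces a connected subgraph, and every pair is joined by at least one edge of G. Contracting each set to a single vertex therefore yields K_{4} as a minor, and since treewidth is minor-monotone, tw(G) ≥ tw(K_{4}) = 3. The upper and lower bounds meet at 3, so that is the treewidth.

3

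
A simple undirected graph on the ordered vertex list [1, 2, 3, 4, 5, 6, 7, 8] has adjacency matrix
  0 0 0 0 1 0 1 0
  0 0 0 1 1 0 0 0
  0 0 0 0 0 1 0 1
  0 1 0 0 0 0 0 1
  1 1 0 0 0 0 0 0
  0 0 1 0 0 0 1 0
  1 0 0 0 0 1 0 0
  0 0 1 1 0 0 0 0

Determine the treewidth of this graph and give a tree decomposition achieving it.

Every bag has size at most 3, so the width is 3 − 1 = 2 and tw(G) ≤ 2. The edges 7–6–3–8–4–2–5–1–7 form a cycle, so G is not a tree and its treewidth is at least 2. Combining the bounds, tw(G) = 2.

Treewidth 2.
One such decomposition:
Bags: B1 = {3, 6, 7}  B2 = {3, 7, 8}  B3 = {4, 7, 8}  B4 = {2, 4, 7}  B5 = {2, 5, 7}  B6 = {1, 5, 7}
Tree: B1–B2, B2–B3, B3–B4, B4–B5, B5–B6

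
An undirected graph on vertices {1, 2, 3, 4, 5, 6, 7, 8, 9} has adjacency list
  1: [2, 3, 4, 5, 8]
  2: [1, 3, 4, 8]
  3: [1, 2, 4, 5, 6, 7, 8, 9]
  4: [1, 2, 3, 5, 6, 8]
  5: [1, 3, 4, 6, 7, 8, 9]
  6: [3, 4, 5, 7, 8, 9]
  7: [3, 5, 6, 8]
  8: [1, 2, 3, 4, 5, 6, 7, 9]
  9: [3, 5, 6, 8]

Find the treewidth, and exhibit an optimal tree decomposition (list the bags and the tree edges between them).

The largest bag has 5 vertices, giving width 4; this decomposition certifies tw(G) ≤ 4. On the other hand G contains the 5-clique {1, 2, 3, 4, 8}. A clique must lie in a single bag of any decomposition, so no decomposition can have width below 4. The upper and lower bounds meet at 4, so that is the treewidth.

Treewidth 4.
One optimal decomposition is:
Bags: B1 = {3, 4, 5, 6, 8}  B2 = {1, 3, 4, 5, 8}  B3 = {3, 5, 6, 7, 8}  B4 = {3, 5, 6, 8, 9}  B5 = {1, 2, 3, 4, 8}
Tree: B1–B2, B1–B3, B1–B4, B2–B5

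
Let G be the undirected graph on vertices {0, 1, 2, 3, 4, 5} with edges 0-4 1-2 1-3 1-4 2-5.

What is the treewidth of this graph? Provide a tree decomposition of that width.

Treewidth 1.
Bags: B1 = {1, 2}  B2 = {2, 5}  B3 = {1, 3}  B4 = {1, 4}  B5 = {0, 4}
Tree: B1–B2, B1–B3, B3–B4, B4–B5

Each bag holds 2 vertices, so the decomposition has width 1, which upper-bounds the treewidth. G has an edge, so its treewidth is at least 1. Hence tw(G) = 1 exactly.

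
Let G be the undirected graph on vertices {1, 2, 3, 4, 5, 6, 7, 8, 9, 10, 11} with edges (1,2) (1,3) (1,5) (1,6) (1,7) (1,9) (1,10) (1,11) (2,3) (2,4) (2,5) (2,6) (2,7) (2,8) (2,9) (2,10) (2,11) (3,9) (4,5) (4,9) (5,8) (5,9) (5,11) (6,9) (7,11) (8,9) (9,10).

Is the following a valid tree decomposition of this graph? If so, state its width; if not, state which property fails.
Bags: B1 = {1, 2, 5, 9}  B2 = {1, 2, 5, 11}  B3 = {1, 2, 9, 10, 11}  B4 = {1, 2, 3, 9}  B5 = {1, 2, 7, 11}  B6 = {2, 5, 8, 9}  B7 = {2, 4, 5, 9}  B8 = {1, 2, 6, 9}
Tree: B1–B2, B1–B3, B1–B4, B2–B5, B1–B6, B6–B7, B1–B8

A tree decomposition must satisfy three properties: every vertex lies in some bag; for every edge, both endpoints lie together in some bag; and for every vertex, the bags containing it form a connected subtree. Here bags containing vertex 11 are not connected in the tree, so the decomposition is invalid.

No — bags containing vertex 11 are not connected in the tree.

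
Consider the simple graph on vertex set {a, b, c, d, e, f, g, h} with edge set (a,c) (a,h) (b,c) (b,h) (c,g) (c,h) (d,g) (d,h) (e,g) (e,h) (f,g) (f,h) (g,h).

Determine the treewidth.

2

A width-2 tree decomposition is:
Bags: B1 = {d, g, h}  B2 = {c, g, h}  B3 = {f, g, h}  B4 = {b, c, h}  B5 = {e, g, h}  B6 = {a, c, h}
Tree: B1–B2, B1–B3, B2–B4, B3–B5, B4–B6
Every bag has size at most 3, so the width is 3 − 1 = 2 and tw(G) ≤ 2. Conversely, {d, g, h} is a clique of size 3, and the vertices of any clique must share a bag in every tree decomposition; so some bag has ≥ 3 vertices and tw(G) ≥ 2. Hence tw(G) = 2 exactly.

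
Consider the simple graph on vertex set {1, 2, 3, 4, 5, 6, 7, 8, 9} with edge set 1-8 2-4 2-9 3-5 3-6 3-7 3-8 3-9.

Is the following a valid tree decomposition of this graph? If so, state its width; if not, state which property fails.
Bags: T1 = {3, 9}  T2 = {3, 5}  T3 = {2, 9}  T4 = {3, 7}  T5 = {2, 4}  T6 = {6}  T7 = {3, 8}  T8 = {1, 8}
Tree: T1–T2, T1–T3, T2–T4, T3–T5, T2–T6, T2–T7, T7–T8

A tree decomposition must satisfy three properties: every vertex lies in some bag; for every edge, both endpoints lie together in some bag; and for every vertex, the bags containing it form a connected subtree. Here edge (3,6) lies in no bag, so the decomposition is invalid.

No — edge (3,6) lies in no bag.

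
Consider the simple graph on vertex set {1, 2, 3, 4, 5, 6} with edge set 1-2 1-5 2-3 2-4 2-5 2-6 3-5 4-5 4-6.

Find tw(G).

2

A width-2 tree decomposition is:
Bags: B1 = {2, 3, 5}  B2 = {2, 4, 5}  B3 = {2, 4, 6}  B4 = {1, 2, 5}
Tree: B1–B2, B2–B3, B2–B4
Each bag holds 3 vertices, so the decomposition has width 2, which upper-bounds the treewidth. Conversely, {1, 2, 5} is a clique of size 3, and the vertices of any clique must share a bag in every tree decomposition; so some bag has ≥ 3 vertices and tw(G) ≥ 2. Hence tw(G) = 2 exactly.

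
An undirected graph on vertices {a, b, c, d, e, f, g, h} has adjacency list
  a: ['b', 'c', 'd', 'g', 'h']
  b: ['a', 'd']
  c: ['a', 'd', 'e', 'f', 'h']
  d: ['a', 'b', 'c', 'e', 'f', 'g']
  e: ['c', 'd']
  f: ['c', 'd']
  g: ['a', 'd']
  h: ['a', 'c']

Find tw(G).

2

A width-2 tree decomposition is:
Bags: B1 = {a, c, d}  B2 = {a, b, d}  B3 = {c, d, e}  B4 = {c, d, f}  B5 = {a, c, h}  B6 = {a, d, g}
Tree: B1–B2, B1–B3, B1–B4, B1–B5, B2–B6
Each bag holds 3 vertices, so the decomposition has width 2, which upper-bounds the treewidth. Conversely, {a, d, g} is a clique of size 3, and the vertices of any clique must share a bag in every tree decomposition; so some bag has ≥ 3 vertices and tw(G) ≥ 2. The upper and lower bounds meet at 2, so that is the treewidth.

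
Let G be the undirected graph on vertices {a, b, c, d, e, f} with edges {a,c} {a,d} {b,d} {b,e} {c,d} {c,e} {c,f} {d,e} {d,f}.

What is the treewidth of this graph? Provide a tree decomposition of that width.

Treewidth 2.
One optimal decomposition is:
Bags: B1 = {c, d, e}  B2 = {a, c, d}  B3 = {c, d, f}  B4 = {b, d, e}
Tree: B1–B2, B2–B3, B1–B4

The largest bag has 3 vertices, giving width 2; this decomposition certifies tw(G) ≤ 2. For the lower bound, the 3 vertices {c, d, e} are pairwise adjacent, and any tree decomposition puts a clique entirely inside one bag — forcing width ≥ 2. The upper and lower bounds meet at 2, so that is the treewidth.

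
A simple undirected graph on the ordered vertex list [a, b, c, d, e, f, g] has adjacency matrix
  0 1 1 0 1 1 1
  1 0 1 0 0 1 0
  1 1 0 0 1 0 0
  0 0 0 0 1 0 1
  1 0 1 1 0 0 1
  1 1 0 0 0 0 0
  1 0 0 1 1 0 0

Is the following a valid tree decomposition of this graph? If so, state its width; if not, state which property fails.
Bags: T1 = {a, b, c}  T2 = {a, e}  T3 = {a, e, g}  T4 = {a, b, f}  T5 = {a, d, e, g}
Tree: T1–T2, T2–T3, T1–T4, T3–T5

A tree decomposition must satisfy three properties: every vertex lies in some bag; for every edge, both endpoints lie together in some bag; and for every vertex, the bags containing it form a connected subtree. Here edge (c,e) lies in no bag, so the decomposition is invalid.

No — edge (c,e) lies in no bag.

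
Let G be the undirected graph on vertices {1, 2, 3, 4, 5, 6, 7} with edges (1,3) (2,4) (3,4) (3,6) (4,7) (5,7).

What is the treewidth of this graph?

1

A width-1 tree decomposition is:
Bags: B1 = {3, 4}  B2 = {2, 4}  B3 = {4, 7}  B4 = {1, 3}  B5 = {3, 6}  B6 = {5, 7}
Tree: B1–B2, B1–B3, B1–B4, B1–B5, B3–B6
Each bag holds 2 vertices, so the decomposition has width 1, which upper-bounds the treewidth. G has an edge, so its treewidth is at least 1. Hence tw(G) = 1 exactly.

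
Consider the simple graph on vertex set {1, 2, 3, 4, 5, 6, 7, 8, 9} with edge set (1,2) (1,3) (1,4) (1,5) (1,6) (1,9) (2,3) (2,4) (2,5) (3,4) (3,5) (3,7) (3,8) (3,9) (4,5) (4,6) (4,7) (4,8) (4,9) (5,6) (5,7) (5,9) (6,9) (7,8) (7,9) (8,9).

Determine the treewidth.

4

A width-4 tree decomposition is:
Bags: B1 = {3, 4, 5, 7, 9}  B2 = {3, 4, 7, 8, 9}  B3 = {1, 3, 4, 5, 9}  B4 = {1, 2, 3, 4, 5}  B5 = {1, 4, 5, 6, 9}
Tree: B1–B2, B1–B3, B3–B4, B3–B5
Each bag holds 5 vertices, so the decomposition has width 4, which upper-bounds the treewidth. On the other hand G contains the 5-clique {3, 4, 7, 8, 9}. A clique must lie in a single bag of any decomposition, so no decomposition can have width below 4. Therefore the treewidth is 4.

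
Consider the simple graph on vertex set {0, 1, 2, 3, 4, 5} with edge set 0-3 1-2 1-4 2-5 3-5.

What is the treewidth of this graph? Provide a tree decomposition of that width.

Every bag has size at most 2, so the width is 2 − 1 = 1 and tw(G) ≤ 1. Since G has at least one edge (e.g. 4–1), it is not an edgeless graph, so tw(G) ≥ 1. Hence tw(G) = 1 exactly.

Treewidth 1.
One such decomposition:
Bags: B1 = {1, 4}  B2 = {1, 2}  B3 = {2, 5}  B4 = {3, 5}  B5 = {0, 3}
Tree: B1–B2, B2–B3, B3–B4, B4–B5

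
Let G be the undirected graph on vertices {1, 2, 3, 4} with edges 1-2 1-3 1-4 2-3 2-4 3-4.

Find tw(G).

3

A width-3 tree decomposition is:
Bags: B1 = {1, 2, 3, 4}
Tree: (single bag)
A single bag containing all 4 vertices is trivially a valid decomposition of width 3. For the lower bound, the 4 vertices {1, 2, 3, 4} are pairwise adjacent, and any tree decomposition puts a clique entirely inside one bag — forcing width ≥ 3. The upper and lower bounds meet at 3, so that is the treewidth.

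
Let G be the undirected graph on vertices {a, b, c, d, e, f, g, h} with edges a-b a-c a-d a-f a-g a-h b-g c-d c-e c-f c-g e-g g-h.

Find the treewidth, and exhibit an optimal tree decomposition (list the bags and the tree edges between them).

The largest bag has 3 vertices, giving width 2; this decomposition certifies tw(G) ≤ 2. For the lower bound, the 3 vertices {c, e, g} are pairwise adjacent, and any tree decomposition puts a clique entirely inside one bag — forcing width ≥ 2. Combining the bounds, tw(G) = 2.

Treewidth 2.
One optimal decomposition is:
Bags: B1 = {a, c, f}  B2 = {a, c, g}  B3 = {c, e, g}  B4 = {a, b, g}  B5 = {a, c, d}  B6 = {a, g, h}
Tree: B1–B2, B2–B3, B2–B4, B1–B5, B2–B6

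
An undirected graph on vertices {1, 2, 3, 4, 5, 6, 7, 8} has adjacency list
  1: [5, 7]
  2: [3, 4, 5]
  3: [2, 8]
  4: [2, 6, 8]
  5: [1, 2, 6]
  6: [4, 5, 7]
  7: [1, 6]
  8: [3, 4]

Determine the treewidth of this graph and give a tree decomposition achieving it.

The largest bag has 3 vertices, giving width 2; this decomposition certifies tw(G) ≤ 2. Since 1–7–6–5–1 is a cycle in G, G is not acyclic. Forests are exactly the graphs of treewidth ≤ 1, so tw(G) ≥ 2. The upper and lower bounds meet at 2, so that is the treewidth.

Treewidth 2.
One such decomposition:
Bags: B1 = {1, 5, 7}  B2 = {5, 6, 7}  B3 = {2, 5, 6}  B4 = {2, 4, 6}  B5 = {2, 3, 4}  B6 = {3, 4, 8}
Tree: B1–B2, B2–B3, B3–B4, B4–B5, B5–B6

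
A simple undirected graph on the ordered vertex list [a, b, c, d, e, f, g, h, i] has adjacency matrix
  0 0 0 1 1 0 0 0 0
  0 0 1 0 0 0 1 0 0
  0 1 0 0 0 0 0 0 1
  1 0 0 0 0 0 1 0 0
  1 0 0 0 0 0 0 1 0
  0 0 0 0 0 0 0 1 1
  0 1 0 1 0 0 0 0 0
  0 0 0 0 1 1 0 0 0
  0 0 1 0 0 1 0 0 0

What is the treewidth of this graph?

A width-2 tree decomposition is:
Bags: B1 = {b, d, g}  B2 = {a, b, d}  B3 = {a, b, e}  B4 = {b, e, h}  B5 = {b, f, h}  B6 = {b, f, i}  B7 = {b, c, i}
Tree: B1–B2, B2–B3, B3–B4, B4–B5, B5–B6, B6–B7
Every bag has size at most 3, so the width is 3 − 1 = 2 and tw(G) ≤ 2. Since b–g–d–a–e–h–f–i–c–b is a cycle in G, G is not acyclic. Forests are exactly the graphs of treewidth ≤ 1, so tw(G) ≥ 2. Therefore the treewidth is 2.

2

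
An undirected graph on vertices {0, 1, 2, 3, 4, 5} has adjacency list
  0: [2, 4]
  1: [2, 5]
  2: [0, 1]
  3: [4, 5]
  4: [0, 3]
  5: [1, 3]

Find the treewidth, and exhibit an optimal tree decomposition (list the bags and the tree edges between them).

Each bag holds 3 vertices, so the decomposition has width 2, which upper-bounds the treewidth. Since 2–0–4–3–5–1–2 is a cycle in G, G is not acyclic. Forests are exactly the graphs of treewidth ≤ 1, so tw(G) ≥ 2. The upper and lower bounds meet at 2, so that is the treewidth.

Treewidth 2.
One such decomposition:
Bags: B1 = {0, 2, 4}  B2 = {2, 3, 4}  B3 = {2, 3, 5}  B4 = {1, 2, 5}
Tree: B1–B2, B2–B3, B3–B4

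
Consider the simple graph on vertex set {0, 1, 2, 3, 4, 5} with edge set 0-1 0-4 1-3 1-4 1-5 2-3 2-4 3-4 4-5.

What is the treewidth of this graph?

A width-2 tree decomposition is:
Bags: B1 = {1, 4, 5}  B2 = {0, 1, 4}  B3 = {1, 3, 4}  B4 = {2, 3, 4}
Tree: B1–B2, B1–B3, B3–B4
Each bag holds 3 vertices, so the decomposition has width 2, which upper-bounds the treewidth. For the lower bound, the 3 vertices {0, 1, 4} are pairwise adjacent, and any tree decomposition puts a clique entirely inside one bag — forcing width ≥ 2. Combining the bounds, tw(G) = 2.

2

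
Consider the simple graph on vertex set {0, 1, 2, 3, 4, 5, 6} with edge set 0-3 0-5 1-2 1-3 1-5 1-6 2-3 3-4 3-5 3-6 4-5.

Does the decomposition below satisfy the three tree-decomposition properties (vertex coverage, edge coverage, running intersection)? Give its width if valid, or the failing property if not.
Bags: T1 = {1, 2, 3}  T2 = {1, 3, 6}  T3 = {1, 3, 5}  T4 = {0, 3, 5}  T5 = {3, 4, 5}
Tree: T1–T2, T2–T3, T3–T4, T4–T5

Every vertex of G appears in some bag (union = {0, 1, 2, 3, 4, 5, 6}); every edge is covered by a bag; and for each vertex v the set of bags containing v is connected in the bag tree. The decomposition is therefore valid. The largest bag has 3 vertices, so the width is 2.

Yes; width 2.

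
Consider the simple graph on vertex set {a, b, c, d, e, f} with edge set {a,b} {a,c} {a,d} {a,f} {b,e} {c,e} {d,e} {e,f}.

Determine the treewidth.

2

A width-2 tree decomposition is:
Bags: B1 = {a, b, e}  B2 = {a, d, e}  B3 = {a, e, f}  B4 = {a, c, e}
Tree: B1–B2, B2–B3, B3–B4
Every bag has size at most 3, so the width is 3 − 1 = 2 and tw(G) ≤ 2. The edges b–e–d–a–b form a cycle, so G is not a tree and its treewidth is at least 2. The upper and lower bounds meet at 2, so that is the treewidth.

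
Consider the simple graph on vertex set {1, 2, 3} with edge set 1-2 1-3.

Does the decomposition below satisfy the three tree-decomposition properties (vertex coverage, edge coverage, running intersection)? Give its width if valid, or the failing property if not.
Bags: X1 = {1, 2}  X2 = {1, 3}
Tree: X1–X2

Yes; width 1.

Every vertex of G appears in some bag (union = {1, 2, 3}); every edge is covered by a bag; and for each vertex v the set of bags containing v is connected in the bag tree. The decomposition is therefore valid. The largest bag has 2 vertices, so the width is 1.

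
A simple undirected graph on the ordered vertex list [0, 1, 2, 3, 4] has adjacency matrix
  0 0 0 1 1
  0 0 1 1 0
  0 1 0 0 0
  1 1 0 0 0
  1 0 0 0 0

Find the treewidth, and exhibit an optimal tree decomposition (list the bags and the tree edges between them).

Treewidth 1.
One optimal decomposition is:
Bags: B1 = {0, 4}  B2 = {0, 3}  B3 = {1, 3}  B4 = {1, 2}
Tree: B1–B2, B2–B3, B3–B4

Each bag holds 2 vertices, so the decomposition has width 1, which upper-bounds the treewidth. Any graph with an edge has treewidth ≥ 1, and G has the edge 4–0. Combining the bounds, tw(G) = 1.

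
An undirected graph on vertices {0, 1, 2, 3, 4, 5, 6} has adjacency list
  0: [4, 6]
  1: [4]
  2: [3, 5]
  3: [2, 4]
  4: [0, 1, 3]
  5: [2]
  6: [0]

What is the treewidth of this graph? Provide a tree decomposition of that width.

Each bag holds 2 vertices, so the decomposition has width 1, which upper-bounds the treewidth. Since G has at least one edge (e.g. 0–6), it is not an edgeless graph, so tw(G) ≥ 1. Therefore the treewidth is 1.

Treewidth 1.
One optimal decomposition is:
Bags: B1 = {0, 6}  B2 = {0, 4}  B3 = {3, 4}  B4 = {2, 3}  B5 = {2, 5}  B6 = {1, 4}
Tree: B1–B2, B2–B3, B3–B4, B4–B5, B2–B6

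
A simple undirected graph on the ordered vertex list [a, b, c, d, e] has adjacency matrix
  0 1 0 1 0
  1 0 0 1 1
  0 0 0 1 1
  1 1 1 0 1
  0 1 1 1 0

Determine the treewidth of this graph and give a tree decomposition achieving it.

Treewidth 2.
One optimal decomposition is:
Bags: B1 = {b, d, e}  B2 = {c, d, e}  B3 = {a, b, d}
Tree: B1–B2, B1–B3

Each bag holds 3 vertices, so the decomposition has width 2, which upper-bounds the treewidth. Conversely, {c, d, e} is a clique of size 3, and the vertices of any clique must share a bag in every tree decomposition; so some bag has ≥ 3 vertices and tw(G) ≥ 2. Therefore the treewidth is 2.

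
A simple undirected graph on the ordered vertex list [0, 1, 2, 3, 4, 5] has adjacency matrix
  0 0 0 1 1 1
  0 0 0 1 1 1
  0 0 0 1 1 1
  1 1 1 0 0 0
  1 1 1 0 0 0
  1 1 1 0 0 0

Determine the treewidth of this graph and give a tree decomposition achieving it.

Treewidth 3.
Bags: B1 = {0, 1, 2, 3}  B2 = {0, 1, 2, 4}  B3 = {0, 1, 2, 5}
Tree: B1–B2, B2–B3

Every bag has size at most 4, so the width is 4 − 1 = 3 and tw(G) ≤ 3. For the lower bound: the 4 vertex sets {1,3}, {2,4}, {0}, {5} are disjoint, each induces a connected subgraph, and every pair is joined by at least one edge of G. Contracting each set to a single vertex therefore yields K_{4} as a minor, and since treewidth is minor-monotone, tw(G) ≥ tw(K_{4}) = 3. The upper and lower bounds meet at 3, so that is the treewidth.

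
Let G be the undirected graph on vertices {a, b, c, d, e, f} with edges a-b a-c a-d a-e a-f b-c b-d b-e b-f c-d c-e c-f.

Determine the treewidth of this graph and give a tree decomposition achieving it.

Treewidth 3.
Bags: B1 = {a, b, c, f}  B2 = {a, b, c, e}  B3 = {a, b, c, d}
Tree: B1–B2, B1–B3

Each bag holds 4 vertices, so the decomposition has width 3, which upper-bounds the treewidth. On the other hand G contains the 4-clique {a, b, c, d}. A clique must lie in a single bag of any decomposition, so no decomposition can have width below 3. Combining the bounds, tw(G) = 3.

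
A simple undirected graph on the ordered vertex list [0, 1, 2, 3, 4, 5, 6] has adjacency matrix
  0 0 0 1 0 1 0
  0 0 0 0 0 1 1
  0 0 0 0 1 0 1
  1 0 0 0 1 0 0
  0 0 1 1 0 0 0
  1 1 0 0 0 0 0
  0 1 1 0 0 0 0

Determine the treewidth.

A width-2 tree decomposition is:
Bags: B1 = {1, 2, 6}  B2 = {1, 2, 5}  B3 = {0, 2, 5}  B4 = {0, 2, 3}  B5 = {2, 3, 4}
Tree: B1–B2, B2–B3, B3–B4, B4–B5
Each bag holds 3 vertices, so the decomposition has width 2, which upper-bounds the treewidth. For the lower bound, G contains the cycle 2–6–1–5–0–3–4–2, so G is not a forest; only forests have treewidth ≤ 1, hence tw(G) ≥ 2. Hence tw(G) = 2 exactly.

2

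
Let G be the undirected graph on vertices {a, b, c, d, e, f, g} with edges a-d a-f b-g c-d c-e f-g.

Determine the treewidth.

A width-1 tree decomposition is:
Bags: B1 = {c, e}  B2 = {c, d}  B3 = {a, d}  B4 = {a, f}  B5 = {f, g}  B6 = {b, g}
Tree: B1–B2, B2–B3, B3–B4, B4–B5, B5–B6
Every bag has size at most 2, so the width is 2 − 1 = 1 and tw(G) ≤ 1. Since G has at least one edge (e.g. e–c), it is not an edgeless graph, so tw(G) ≥ 1. Hence tw(G) = 1 exactly.

1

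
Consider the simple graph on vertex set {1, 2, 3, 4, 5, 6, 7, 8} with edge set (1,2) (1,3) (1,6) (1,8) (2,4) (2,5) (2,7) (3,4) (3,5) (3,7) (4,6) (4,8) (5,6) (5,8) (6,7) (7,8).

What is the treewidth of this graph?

4

A width-4 tree decomposition is:
Bags: B1 = {1, 3, 4, 5, 7}  B2 = {1, 2, 4, 5, 7}  B3 = {1, 4, 5, 6, 7}  B4 = {1, 4, 5, 7, 8}
Tree: B1–B2, B2–B3, B3–B4
The largest bag has 5 vertices, giving width 4; this decomposition certifies tw(G) ≤ 4. For the lower bound: the 5 vertex sets {1,3}, {2,7}, {4,6}, {5}, {8} are disjoint, each induces a connected subgraph, and every pair is joined by at least one edge of G. Contracting each set to a single vertex therefore yields K_{5} as a minor, and since treewidth is minor-monotone, tw(G) ≥ tw(K_{5}) = 4. Hence tw(G) = 4 exactly.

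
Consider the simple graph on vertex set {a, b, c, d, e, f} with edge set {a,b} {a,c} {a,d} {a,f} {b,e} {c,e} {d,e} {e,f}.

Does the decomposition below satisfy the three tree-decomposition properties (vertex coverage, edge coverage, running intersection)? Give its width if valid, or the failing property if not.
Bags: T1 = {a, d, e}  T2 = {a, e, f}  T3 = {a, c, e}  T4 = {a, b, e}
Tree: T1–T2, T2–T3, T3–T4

Yes; width 2.

Every vertex of G appears in some bag (union = {a, b, c, d, e, f}); every edge is covered by a bag; and for each vertex v the set of bags containing v is connected in the bag tree. The decomposition is therefore valid. The largest bag has 3 vertices, so the width is 2.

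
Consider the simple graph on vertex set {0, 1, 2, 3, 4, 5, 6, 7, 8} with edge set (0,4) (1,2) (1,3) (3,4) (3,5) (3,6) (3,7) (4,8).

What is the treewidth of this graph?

A width-1 tree decomposition is:
Bags: B1 = {3, 4}  B2 = {4, 8}  B3 = {3, 7}  B4 = {0, 4}  B5 = {1, 3}  B6 = {3, 6}  B7 = {1, 2}  B8 = {3, 5}
Tree: B1–B2, B1–B3, B2–B4, B1–B5, B3–B6, B5–B7, B1–B8
Every bag has size at most 2, so the width is 2 − 1 = 1 and tw(G) ≤ 1. Any graph with an edge has treewidth ≥ 1, and G has the edge 3–4. The upper and lower bounds meet at 1, so that is the treewidth.

1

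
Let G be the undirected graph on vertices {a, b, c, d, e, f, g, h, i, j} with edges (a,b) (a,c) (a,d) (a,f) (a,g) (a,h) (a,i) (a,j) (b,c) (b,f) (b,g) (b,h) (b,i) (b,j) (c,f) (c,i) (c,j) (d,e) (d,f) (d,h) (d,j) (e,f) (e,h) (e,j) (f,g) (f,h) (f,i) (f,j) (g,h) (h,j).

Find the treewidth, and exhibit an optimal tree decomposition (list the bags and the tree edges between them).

Treewidth 4.
Bags: B1 = {a, b, c, f, j}  B2 = {a, b, f, h, j}  B3 = {a, b, f, g, h}  B4 = {a, d, f, h, j}  B5 = {d, e, f, h, j}  B6 = {a, b, c, f, i}
Tree: B1–B2, B2–B3, B2–B4, B4–B5, B1–B6

Each bag holds 5 vertices, so the decomposition has width 4, which upper-bounds the treewidth. For the lower bound, the 5 vertices {d, e, f, h, j} are pairwise adjacent, and any tree decomposition puts a clique entirely inside one bag — forcing width ≥ 4. Hence tw(G) = 4 exactly.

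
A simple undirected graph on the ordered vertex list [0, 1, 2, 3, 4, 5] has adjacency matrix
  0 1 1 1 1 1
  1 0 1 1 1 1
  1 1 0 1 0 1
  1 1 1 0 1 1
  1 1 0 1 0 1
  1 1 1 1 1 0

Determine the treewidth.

4

A width-4 tree decomposition is:
Bags: B1 = {0, 1, 2, 3, 5}  B2 = {0, 1, 3, 4, 5}
Tree: B1–B2
Every bag has size at most 5, so the width is 5 − 1 = 4 and tw(G) ≤ 4. For the lower bound, the 5 vertices {0, 1, 2, 3, 5} are pairwise adjacent, and any tree decomposition puts a clique entirely inside one bag — forcing width ≥ 4. The upper and lower bounds meet at 4, so that is the treewidth.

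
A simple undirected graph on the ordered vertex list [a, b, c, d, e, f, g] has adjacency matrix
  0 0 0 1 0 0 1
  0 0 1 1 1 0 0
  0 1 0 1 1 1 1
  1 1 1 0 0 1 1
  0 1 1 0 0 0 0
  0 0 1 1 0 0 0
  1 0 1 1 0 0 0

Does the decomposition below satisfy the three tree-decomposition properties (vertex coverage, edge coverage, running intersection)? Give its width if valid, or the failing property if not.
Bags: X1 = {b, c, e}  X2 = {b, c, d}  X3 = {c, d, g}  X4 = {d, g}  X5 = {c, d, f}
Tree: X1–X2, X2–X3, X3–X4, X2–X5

No — vertex a appears in no bag.

A tree decomposition must satisfy three properties: every vertex lies in some bag; for every edge, both endpoints lie together in some bag; and for every vertex, the bags containing it form a connected subtree. Here vertex a appears in no bag, so the decomposition is invalid.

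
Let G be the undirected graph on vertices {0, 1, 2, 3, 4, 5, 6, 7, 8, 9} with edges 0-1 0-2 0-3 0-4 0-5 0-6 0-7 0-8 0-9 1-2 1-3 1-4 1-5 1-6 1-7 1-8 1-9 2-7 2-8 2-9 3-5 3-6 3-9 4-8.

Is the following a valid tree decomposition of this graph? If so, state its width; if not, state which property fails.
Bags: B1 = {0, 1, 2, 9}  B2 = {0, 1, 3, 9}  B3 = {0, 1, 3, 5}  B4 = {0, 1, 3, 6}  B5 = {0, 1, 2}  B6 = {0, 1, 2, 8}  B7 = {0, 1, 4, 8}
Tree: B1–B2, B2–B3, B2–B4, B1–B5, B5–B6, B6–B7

A tree decomposition must satisfy three properties: every vertex lies in some bag; for every edge, both endpoints lie together in some bag; and for every vertex, the bags containing it form a connected subtree. Here vertex 7 appears in no bag, so the decomposition is invalid.

No — vertex 7 appears in no bag.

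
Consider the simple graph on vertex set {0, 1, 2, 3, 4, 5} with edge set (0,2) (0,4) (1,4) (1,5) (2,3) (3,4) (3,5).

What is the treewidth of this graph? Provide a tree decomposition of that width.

Every bag has size at most 3, so the width is 3 − 1 = 2 and tw(G) ≤ 2. For the lower bound, G contains the cycle 5–1–4–3–5, so G is not a forest; only forests have treewidth ≤ 1, hence tw(G) ≥ 2. Combining the bounds, tw(G) = 2.

Treewidth 2.
One such decomposition:
Bags: B1 = {1, 3, 5}  B2 = {1, 3, 4}  B3 = {2, 3, 4}  B4 = {0, 2, 4}
Tree: B1–B2, B2–B3, B3–B4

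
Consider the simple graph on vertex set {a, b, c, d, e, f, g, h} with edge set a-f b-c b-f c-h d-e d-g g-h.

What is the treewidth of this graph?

1

A width-1 tree decomposition is:
Bags: B1 = {d, e}  B2 = {d, g}  B3 = {g, h}  B4 = {c, h}  B5 = {b, c}  B6 = {b, f}  B7 = {a, f}
Tree: B1–B2, B2–B3, B3–B4, B4–B5, B5–B6, B6–B7
Every bag has size at most 2, so the width is 2 − 1 = 1 and tw(G) ≤ 1. Any graph with an edge has treewidth ≥ 1, and G has the edge e–d. Therefore the treewidth is 1.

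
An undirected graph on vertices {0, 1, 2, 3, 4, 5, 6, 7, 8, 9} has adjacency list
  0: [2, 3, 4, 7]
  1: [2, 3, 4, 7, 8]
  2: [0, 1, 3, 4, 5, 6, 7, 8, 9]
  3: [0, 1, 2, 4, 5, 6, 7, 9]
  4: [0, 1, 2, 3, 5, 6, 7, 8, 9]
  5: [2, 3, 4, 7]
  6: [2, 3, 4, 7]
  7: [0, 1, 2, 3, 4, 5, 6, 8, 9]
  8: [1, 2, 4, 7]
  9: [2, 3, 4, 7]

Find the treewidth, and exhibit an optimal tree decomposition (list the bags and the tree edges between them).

Every bag has size at most 5, so the width is 5 − 1 = 4 and tw(G) ≤ 4. On the other hand G contains the 5-clique {1, 2, 4, 7, 8}. A clique must lie in a single bag of any decomposition, so no decomposition can have width below 4. Therefore the treewidth is 4.

Treewidth 4.
Bags: B1 = {2, 3, 4, 6, 7}  B2 = {2, 3, 4, 7, 9}  B3 = {1, 2, 3, 4, 7}  B4 = {2, 3, 4, 5, 7}  B5 = {1, 2, 4, 7, 8}  B6 = {0, 2, 3, 4, 7}
Tree: B1–B2, B1–B3, B2–B4, B3–B5, B2–B6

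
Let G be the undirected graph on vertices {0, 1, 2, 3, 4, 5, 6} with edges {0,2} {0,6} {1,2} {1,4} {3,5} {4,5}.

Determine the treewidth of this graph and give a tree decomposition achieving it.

Each bag holds 2 vertices, so the decomposition has width 1, which upper-bounds the treewidth. Any graph with an edge has treewidth ≥ 1, and G has the edge 6–0. Therefore the treewidth is 1.

Treewidth 1.
One optimal decomposition is:
Bags: B1 = {0, 6}  B2 = {0, 2}  B3 = {1, 2}  B4 = {1, 4}  B5 = {4, 5}  B6 = {3, 5}
Tree: B1–B2, B2–B3, B3–B4, B4–B5, B5–B6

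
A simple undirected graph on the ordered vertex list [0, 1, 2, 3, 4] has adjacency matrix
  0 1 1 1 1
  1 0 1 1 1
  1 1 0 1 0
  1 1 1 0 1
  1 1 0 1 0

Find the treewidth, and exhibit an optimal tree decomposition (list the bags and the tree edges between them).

Each bag holds 4 vertices, so the decomposition has width 3, which upper-bounds the treewidth. For the lower bound, the 4 vertices {0, 1, 2, 3} are pairwise adjacent, and any tree decomposition puts a clique entirely inside one bag — forcing width ≥ 3. The upper and lower bounds meet at 3, so that is the treewidth.

Treewidth 3.
Bags: B1 = {0, 1, 3, 4}  B2 = {0, 1, 2, 3}
Tree: B1–B2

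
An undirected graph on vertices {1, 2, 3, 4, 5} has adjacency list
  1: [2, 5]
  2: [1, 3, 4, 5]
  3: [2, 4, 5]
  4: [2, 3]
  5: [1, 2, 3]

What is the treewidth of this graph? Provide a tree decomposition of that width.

Treewidth 2.
One such decomposition:
Bags: B1 = {2, 3, 5}  B2 = {2, 3, 4}  B3 = {1, 2, 5}
Tree: B1–B2, B1–B3

The largest bag has 3 vertices, giving width 2; this decomposition certifies tw(G) ≤ 2. On the other hand G contains the 3-clique {1, 2, 5}. A clique must lie in a single bag of any decomposition, so no decomposition can have width below 2. Therefore the treewidth is 2.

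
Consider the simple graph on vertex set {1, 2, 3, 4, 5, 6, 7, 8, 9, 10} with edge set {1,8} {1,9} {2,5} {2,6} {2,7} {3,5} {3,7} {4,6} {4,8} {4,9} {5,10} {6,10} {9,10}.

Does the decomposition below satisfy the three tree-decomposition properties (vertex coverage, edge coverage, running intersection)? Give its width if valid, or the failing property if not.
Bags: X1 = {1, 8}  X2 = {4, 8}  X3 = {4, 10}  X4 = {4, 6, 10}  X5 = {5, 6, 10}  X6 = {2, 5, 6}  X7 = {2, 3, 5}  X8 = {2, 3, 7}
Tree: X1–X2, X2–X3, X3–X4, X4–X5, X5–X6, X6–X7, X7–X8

A tree decomposition must satisfy three properties: every vertex lies in some bag; for every edge, both endpoints lie together in some bag; and for every vertex, the bags containing it form a connected subtree. Here vertex 9 appears in no bag, so the decomposition is invalid.

No — vertex 9 appears in no bag.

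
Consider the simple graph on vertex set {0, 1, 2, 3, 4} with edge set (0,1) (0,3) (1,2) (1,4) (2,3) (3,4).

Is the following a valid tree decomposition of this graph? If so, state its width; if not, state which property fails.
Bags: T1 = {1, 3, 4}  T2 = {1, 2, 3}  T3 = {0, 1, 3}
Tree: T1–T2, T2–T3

Vertex coverage: the bags together contain {0, 1, 2, 3, 4}, the full vertex set. Edge coverage: each edge of G has both endpoints in at least one bag. Running intersection: for every vertex, the bags containing it form a connected subtree. All three properties hold, so this is a valid tree decomposition of width max|bag| − 1 = 2, and hence tw(G) ≤ 2.

Yes; width 2.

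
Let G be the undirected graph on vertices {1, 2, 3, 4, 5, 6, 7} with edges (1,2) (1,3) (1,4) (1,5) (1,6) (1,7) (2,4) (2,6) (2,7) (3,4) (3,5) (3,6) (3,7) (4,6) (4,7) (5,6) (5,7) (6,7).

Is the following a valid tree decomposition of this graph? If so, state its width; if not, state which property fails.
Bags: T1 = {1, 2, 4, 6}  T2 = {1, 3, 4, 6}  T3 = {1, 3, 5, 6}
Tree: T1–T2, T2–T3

A tree decomposition must satisfy three properties: every vertex lies in some bag; for every edge, both endpoints lie together in some bag; and for every vertex, the bags containing it form a connected subtree. Here vertex 7 appears in no bag, so the decomposition is invalid.

No — vertex 7 appears in no bag.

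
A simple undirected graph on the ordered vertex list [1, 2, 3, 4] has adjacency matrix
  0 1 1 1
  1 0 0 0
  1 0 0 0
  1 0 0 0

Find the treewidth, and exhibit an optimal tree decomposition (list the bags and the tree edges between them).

Every bag has size at most 2, so the width is 2 − 1 = 1 and tw(G) ≤ 1. G has an edge, so its treewidth is at least 1. Therefore the treewidth is 1.

Treewidth 1.
One optimal decomposition is:
Bags: B1 = {1, 3}  B2 = {1, 4}  B3 = {1, 2}
Tree: B1–B2, B2–B3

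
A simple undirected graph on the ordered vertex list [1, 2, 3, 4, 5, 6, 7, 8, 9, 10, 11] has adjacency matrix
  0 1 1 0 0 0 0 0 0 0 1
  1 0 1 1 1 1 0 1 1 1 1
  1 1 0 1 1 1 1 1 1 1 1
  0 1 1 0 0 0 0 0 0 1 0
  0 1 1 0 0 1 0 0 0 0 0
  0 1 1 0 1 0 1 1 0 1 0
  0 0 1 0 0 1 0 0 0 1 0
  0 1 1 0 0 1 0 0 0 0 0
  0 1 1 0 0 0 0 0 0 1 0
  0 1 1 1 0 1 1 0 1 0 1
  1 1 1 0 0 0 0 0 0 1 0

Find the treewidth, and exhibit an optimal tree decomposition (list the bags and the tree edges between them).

Treewidth 3.
One optimal decomposition is:
Bags: B1 = {2, 3, 6, 8}  B2 = {2, 3, 6, 10}  B3 = {2, 3, 9, 10}  B4 = {2, 3, 10, 11}  B5 = {2, 3, 5, 6}  B6 = {2, 3, 4, 10}  B7 = {1, 2, 3, 11}  B8 = {3, 6, 7, 10}
Tree: B1–B2, B2–B3, B3–B4, B1–B5, B4–B6, B4–B7, B2–B8

The largest bag has 4 vertices, giving width 3; this decomposition certifies tw(G) ≤ 3. For the lower bound, the 4 vertices {2, 3, 6, 8} are pairwise adjacent, and any tree decomposition puts a clique entirely inside one bag — forcing width ≥ 3. Therefore the treewidth is 3.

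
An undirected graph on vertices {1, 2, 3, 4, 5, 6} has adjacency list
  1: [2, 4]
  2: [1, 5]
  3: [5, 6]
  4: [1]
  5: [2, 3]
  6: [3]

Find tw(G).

1

A width-1 tree decomposition is:
Bags: B1 = {1, 4}  B2 = {1, 2}  B3 = {2, 5}  B4 = {3, 5}  B5 = {3, 6}
Tree: B1–B2, B2–B3, B3–B4, B4–B5
The largest bag has 2 vertices, giving width 1; this decomposition certifies tw(G) ≤ 1. Since G has at least one edge (e.g. 4–1), it is not an edgeless graph, so tw(G) ≥ 1. Therefore the treewidth is 1.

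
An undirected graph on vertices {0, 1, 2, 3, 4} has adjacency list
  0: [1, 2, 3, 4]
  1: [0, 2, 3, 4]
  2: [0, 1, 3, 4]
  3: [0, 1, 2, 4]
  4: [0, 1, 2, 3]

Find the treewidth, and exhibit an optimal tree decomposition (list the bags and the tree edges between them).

Treewidth 4.
One optimal decomposition is:
Bags: B1 = {0, 1, 2, 3, 4}
Tree: (single bag)

A single bag containing all 5 vertices is trivially a valid decomposition of width 4. On the other hand G contains the 5-clique {0, 1, 2, 3, 4}. A clique must lie in a single bag of any decomposition, so no decomposition can have width below 4. The upper and lower bounds meet at 4, so that is the treewidth.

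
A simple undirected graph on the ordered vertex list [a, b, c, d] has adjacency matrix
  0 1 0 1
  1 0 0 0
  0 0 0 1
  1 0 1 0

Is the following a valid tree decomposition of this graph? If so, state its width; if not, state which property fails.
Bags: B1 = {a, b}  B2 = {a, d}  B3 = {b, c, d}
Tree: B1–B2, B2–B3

A tree decomposition must satisfy three properties: every vertex lies in some bag; for every edge, both endpoints lie together in some bag; and for every vertex, the bags containing it form a connected subtree. Here bags containing vertex b are not connected in the tree, so the decomposition is invalid.

No — bags containing vertex b are not connected in the tree.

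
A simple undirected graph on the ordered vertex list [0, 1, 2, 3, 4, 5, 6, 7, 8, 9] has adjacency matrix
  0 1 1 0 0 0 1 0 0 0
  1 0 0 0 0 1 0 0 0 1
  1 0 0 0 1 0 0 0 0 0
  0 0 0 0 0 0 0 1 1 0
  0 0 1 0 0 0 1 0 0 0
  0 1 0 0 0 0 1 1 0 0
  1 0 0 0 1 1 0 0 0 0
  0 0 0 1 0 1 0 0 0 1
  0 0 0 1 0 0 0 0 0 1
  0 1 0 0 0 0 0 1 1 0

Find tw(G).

2

A width-2 tree decomposition is:
Bags: B1 = {2, 4, 6}  B2 = {0, 2, 6}  B3 = {0, 5, 6}  B4 = {0, 1, 5}  B5 = {1, 5, 7}  B6 = {1, 7, 9}  B7 = {3, 7, 9}  B8 = {3, 8, 9}
Tree: B1–B2, B2–B3, B3–B4, B4–B5, B5–B6, B6–B7, B7–B8
The largest bag has 3 vertices, giving width 2; this decomposition certifies tw(G) ≤ 2. The edges 4–2–0–6–4 form a cycle, so G is not a tree and its treewidth is at least 2. The upper and lower bounds meet at 2, so that is the treewidth.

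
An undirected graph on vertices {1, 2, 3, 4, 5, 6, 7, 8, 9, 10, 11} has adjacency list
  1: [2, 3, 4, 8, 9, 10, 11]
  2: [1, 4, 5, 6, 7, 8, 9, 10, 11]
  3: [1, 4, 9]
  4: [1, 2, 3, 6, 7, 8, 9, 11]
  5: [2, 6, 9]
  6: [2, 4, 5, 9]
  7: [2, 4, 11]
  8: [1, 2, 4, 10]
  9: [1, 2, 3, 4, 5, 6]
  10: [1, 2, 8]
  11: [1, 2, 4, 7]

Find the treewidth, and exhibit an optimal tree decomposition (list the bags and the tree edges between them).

The largest bag has 4 vertices, giving width 3; this decomposition certifies tw(G) ≤ 3. On the other hand G contains the 4-clique {1, 2, 8, 10}. A clique must lie in a single bag of any decomposition, so no decomposition can have width below 3. Therefore the treewidth is 3.

Treewidth 3.
Bags: B1 = {1, 2, 4, 11}  B2 = {1, 2, 4, 9}  B3 = {2, 4, 6, 9}  B4 = {2, 5, 6, 9}  B5 = {1, 2, 4, 8}  B6 = {1, 2, 8, 10}  B7 = {1, 3, 4, 9}  B8 = {2, 4, 7, 11}
Tree: B1–B2, B2–B3, B3–B4, B1–B5, B5–B6, B2–B7, B1–B8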